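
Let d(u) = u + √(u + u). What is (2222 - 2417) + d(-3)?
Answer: -198 + I*√6 ≈ -198.0 + 2.4495*I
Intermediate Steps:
d(u) = u + √2*√u (d(u) = u + √(2*u) = u + √2*√u)
(2222 - 2417) + d(-3) = (2222 - 2417) + (-3 + √2*√(-3)) = -195 + (-3 + √2*(I*√3)) = -195 + (-3 + I*√6) = -198 + I*√6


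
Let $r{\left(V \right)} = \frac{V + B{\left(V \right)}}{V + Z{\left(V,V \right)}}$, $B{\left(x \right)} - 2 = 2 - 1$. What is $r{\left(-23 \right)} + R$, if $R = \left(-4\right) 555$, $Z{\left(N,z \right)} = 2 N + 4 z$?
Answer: $- \frac{357400}{161} \approx -2219.9$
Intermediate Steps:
$B{\left(x \right)} = 3$ ($B{\left(x \right)} = 2 + \left(2 - 1\right) = 2 + 1 = 3$)
$r{\left(V \right)} = \frac{3 + V}{7 V}$ ($r{\left(V \right)} = \frac{V + 3}{V + \left(2 V + 4 V\right)} = \frac{3 + V}{V + 6 V} = \frac{3 + V}{7 V}$)
$R = -2220$
$r{\left(-23 \right)} + R = \frac{3 - 23}{7 \left(-23\right)} - 2220 = \frac{1}{7} \left(- \frac{1}{23}\right) \left(-20\right) - 2220 = \frac{20}{161} - 2220 = - \frac{357400}{161}$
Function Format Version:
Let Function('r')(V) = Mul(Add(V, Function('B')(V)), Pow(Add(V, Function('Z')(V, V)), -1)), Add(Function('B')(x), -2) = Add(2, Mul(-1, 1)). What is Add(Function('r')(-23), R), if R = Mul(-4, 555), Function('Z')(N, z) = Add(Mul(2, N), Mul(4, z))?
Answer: Rational(-357400, 161) ≈ -2219.9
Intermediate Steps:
Function('B')(x) = 3 (Function('B')(x) = Add(2, Add(2, Mul(-1, 1))) = Add(2, Add(2, -1)) = Add(2, 1) = 3)
Function('r')(V) = Mul(Rational(1, 7), Pow(V, -1), Add(3, V)) (Function('r')(V) = Mul(Add(V, 3), Pow(Add(V, Add(Mul(2, V), Mul(4, V))), -1)) = Mul(Add(3, V), Pow(Add(V, Mul(6, V)), -1)) = Mul(Add(3, V), Pow(Mul(7, V), -1)) = Mul(Add(3, V), Mul(Rational(1, 7), Pow(V, -1))) = Mul(Rational(1, 7), Pow(V, -1), Add(3, V)))
R = -2220
Add(Function('r')(-23), R) = Add(Mul(Rational(1, 7), Pow(-23, -1), Add(3, -23)), -2220) = Add(Mul(Rational(1, 7), Rational(-1, 23), -20), -2220) = Add(Rational(20, 161), -2220) = Rational(-357400, 161)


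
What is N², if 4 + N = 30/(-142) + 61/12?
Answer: 552049/725904 ≈ 0.76050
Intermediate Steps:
N = 743/852 (N = -4 + (30/(-142) + 61/12) = -4 + (30*(-1/142) + 61*(1/12)) = -4 + (-15/71 + 61/12) = -4 + 4151/852 = 743/852 ≈ 0.87207)
N² = (743/852)² = 552049/725904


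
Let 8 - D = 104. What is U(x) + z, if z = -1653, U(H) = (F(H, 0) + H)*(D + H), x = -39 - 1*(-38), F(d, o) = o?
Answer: -1556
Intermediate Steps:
D = -96 (D = 8 - 1*104 = 8 - 104 = -96)
x = -1 (x = -39 + 38 = -1)
U(H) = H*(-96 + H) (U(H) = (0 + H)*(-96 + H) = H*(-96 + H))
U(x) + z = -(-96 - 1) - 1653 = -1*(-97) - 1653 = 97 - 1653 = -1556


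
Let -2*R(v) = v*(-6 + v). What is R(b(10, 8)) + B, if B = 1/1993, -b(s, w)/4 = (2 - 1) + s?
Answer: -2192299/1993 ≈ -1100.0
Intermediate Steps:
b(s, w) = -4 - 4*s (b(s, w) = -4*((2 - 1) + s) = -4*(1 + s) = -4 - 4*s)
B = 1/1993 ≈ 0.00050176
R(v) = -v*(-6 + v)/2
R(b(10, 8)) + B = (-4 - 4*10)*(6 - (-4 - 4*10))/2 + 1/1993 = (-4 - 40)*(6 - (-4 - 40))/2 + 1/1993 = (½)*(-44)*(6 - 1*(-44)) + 1/1993 = (½)*(-44)*(6 + 44) + 1/1993 = (½)*(-44)*50 + 1/1993 = -1100 + 1/1993 = -2192299/1993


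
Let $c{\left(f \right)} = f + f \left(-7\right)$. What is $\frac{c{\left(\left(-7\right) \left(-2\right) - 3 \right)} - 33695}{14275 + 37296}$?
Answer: $- \frac{2597}{3967} \approx -0.65465$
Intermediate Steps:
$c{\left(f \right)} = - 6 f$ ($c{\left(f \right)} = f - 7 f = - 6 f$)
$\frac{c{\left(\left(-7\right) \left(-2\right) - 3 \right)} - 33695}{14275 + 37296} = \frac{- 6 \left(\left(-7\right) \left(-2\right) - 3\right) - 33695}{14275 + 37296} = \frac{- 6 \left(14 - 3\right) - 33695}{51571} = \left(\left(-6\right) 11 - 33695\right) \frac{1}{51571} = \left(-66 - 33695\right) \frac{1}{51571} = \left(-33761\right) \frac{1}{51571} = - \frac{2597}{3967}$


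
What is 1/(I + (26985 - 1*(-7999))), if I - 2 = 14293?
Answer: 1/49279 ≈ 2.0293e-5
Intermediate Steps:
I = 14295 (I = 2 + 14293 = 14295)
1/(I + (26985 - 1*(-7999))) = 1/(14295 + (26985 - 1*(-7999))) = 1/(14295 + (26985 + 7999)) = 1/(14295 + 34984) = 1/49279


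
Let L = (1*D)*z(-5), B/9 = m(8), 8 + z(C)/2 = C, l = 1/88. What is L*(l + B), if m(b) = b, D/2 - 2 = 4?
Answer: -247143/11 ≈ -22468.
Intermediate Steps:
D = 12 (D = 4 + 2*4 = 4 + 8 = 12)
l = 1/88 ≈ 0.011364
z(C) = -16 + 2*C
B = 72 (B = 9*8 = 72)
L = -312 (L = (1*12)*(-16 + 2*(-5)) = 12*(-16 - 10) = 12*(-26) = -312)
L*(l + B) = -312*(1/88 + 72) = -312*6337/88 = -247143/11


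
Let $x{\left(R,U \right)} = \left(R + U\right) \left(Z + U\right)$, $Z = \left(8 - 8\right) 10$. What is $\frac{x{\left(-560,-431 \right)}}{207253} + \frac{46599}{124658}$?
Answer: $\frac{62901832165}{25835744474} \approx 2.4347$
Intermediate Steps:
$Z = 0$ ($Z = 0 \cdot 10 = 0$)
$x{\left(R,U \right)} = U \left(R + U\right)$ ($x{\left(R,U \right)} = \left(R + U\right) \left(0 + U\right) = \left(R + U\right) U = U \left(R + U\right)$)
$\frac{x{\left(-560,-431 \right)}}{207253} + \frac{46599}{124658} = \frac{\left(-431\right) \left(-560 - 431\right)}{207253} + \frac{46599}{124658} = \left(-431\right) \left(-991\right) \frac{1}{207253} + 46599 \cdot \frac{1}{124658} = 427121 \cdot \frac{1}{207253} + \frac{46599}{124658} = \frac{427121}{207253} + \frac{46599}{124658} = \frac{62901832165}{25835744474}$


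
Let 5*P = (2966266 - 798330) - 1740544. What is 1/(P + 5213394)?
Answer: 5/26494362 ≈ 1.8872e-7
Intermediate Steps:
P = 427392/5 (P = ((2966266 - 798330) - 1740544)/5 = (2167936 - 1740544)/5 = (⅕)*427392 = 427392/5 ≈ 85478.)
1/(P + 5213394) = 1/(427392/5 + 5213394) = 1/(26494362/5) = 5/26494362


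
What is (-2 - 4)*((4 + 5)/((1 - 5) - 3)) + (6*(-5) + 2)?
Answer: -142/7 ≈ -20.286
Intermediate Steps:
(-2 - 4)*((4 + 5)/((1 - 5) - 3)) + (6*(-5) + 2) = -54/(-4 - 3) + (-30 + 2) = -54/(-7) - 28 = -54*(-1)/7 - 28 = -6*(-9/7) - 28 = 54/7 - 28 = -142/7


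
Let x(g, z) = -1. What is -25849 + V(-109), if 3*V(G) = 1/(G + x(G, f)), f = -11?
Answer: -8530171/330 ≈ -25849.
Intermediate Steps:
V(G) = 1/(3*(-1 + G)) (V(G) = 1/(3*(G - 1)) = 1/(3*(-1 + G)))
-25849 + V(-109) = -25849 + 1/(3*(-1 - 109)) = -25849 + (⅓)/(-110) = -25849 + (⅓)*(-1/110) = -25849 - 1/330 = -8530171/330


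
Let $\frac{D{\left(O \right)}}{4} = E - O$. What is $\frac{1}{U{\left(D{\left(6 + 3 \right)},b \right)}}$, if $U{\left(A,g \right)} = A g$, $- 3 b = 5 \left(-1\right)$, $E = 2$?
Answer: $- \frac{3}{140} \approx -0.021429$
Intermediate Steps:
$D{\left(O \right)} = 8 - 4 O$ ($D{\left(O \right)} = 4 \left(2 - O\right) = 8 - 4 O$)
$b = \frac{5}{3}$ ($b = - \frac{5 \left(-1\right)}{3} = \left(- \frac{1}{3}\right) \left(-5\right) = \frac{5}{3} \approx 1.6667$)
$\frac{1}{U{\left(D{\left(6 + 3 \right)},b \right)}} = \frac{1}{\left(8 - 4 \left(6 + 3\right)\right) \frac{5}{3}} = \frac{1}{\left(8 - 36\right) \frac{5}{3}} = \frac{1}{\left(-28\right) \frac{5}{3}} = \frac{1}{- \frac{140}{3}} = - \frac{3}{140}$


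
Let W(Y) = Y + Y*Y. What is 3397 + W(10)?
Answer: 3507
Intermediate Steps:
W(Y) = Y + Y**2
3397 + W(10) = 3397 + 10*(1 + 10) = 3397 + 10*11 = 3397 + 110 = 3507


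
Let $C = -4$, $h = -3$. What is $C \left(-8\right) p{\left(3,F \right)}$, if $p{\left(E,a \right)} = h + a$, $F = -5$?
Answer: $-256$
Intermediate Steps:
$p{\left(E,a \right)} = -3 + a$
$C \left(-8\right) p{\left(3,F \right)} = \left(-4\right) \left(-8\right) \left(-3 - 5\right) = 32 \left(-8\right) = -256$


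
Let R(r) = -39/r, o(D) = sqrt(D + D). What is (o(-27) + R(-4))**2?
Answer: 657/16 + 117*I*sqrt(6)/2 ≈ 41.063 + 143.3*I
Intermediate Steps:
o(D) = sqrt(2)*sqrt(D) (o(D) = sqrt(2*D) = sqrt(2)*sqrt(D))
(o(-27) + R(-4))**2 = (sqrt(2)*sqrt(-27) - 39/(-4))**2 = (sqrt(2)*(3*I*sqrt(3)) - 39*(-1/4))**2 = (3*I*sqrt(6) + 39/4)**2 = (39/4 + 3*I*sqrt(6))**2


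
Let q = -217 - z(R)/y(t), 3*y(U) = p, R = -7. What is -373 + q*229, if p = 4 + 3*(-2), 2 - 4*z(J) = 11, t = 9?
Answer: -406711/8 ≈ -50839.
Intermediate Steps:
z(J) = -9/4 (z(J) = 1/2 - 1/4*11 = 1/2 - 11/4 = -9/4)
p = -2 (p = 4 - 6 = -2)
y(U) = -2/3 (y(U) = (1/3)*(-2) = -2/3)
q = -1763/8 (q = -217 - (-9)/(4*(-2/3)) = -217 - (-9)*(-3)/(4*2) = -217 - 1*27/8 = -217 - 27/8 = -1763/8 ≈ -220.38)
-373 + q*229 = -373 - 1763/8*229 = -373 - 403727/8 = -406711/8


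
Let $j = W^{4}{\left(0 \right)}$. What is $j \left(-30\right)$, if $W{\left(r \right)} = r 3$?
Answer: $0$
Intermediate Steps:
$W{\left(r \right)} = 3 r$
$j = 0$ ($j = \left(3 \cdot 0\right)^{4} = 0^{4} = 0$)
$j \left(-30\right) = 0 \left(-30\right) = 0$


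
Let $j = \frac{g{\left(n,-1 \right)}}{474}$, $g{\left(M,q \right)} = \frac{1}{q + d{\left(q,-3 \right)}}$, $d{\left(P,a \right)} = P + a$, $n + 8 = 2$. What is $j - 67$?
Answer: $- \frac{158791}{2370} \approx -67.0$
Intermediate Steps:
$n = -6$ ($n = -8 + 2 = -6$)
$g{\left(M,q \right)} = \frac{1}{-3 + 2 q}$ ($g{\left(M,q \right)} = \frac{1}{q + \left(q - 3\right)} = \frac{1}{q + \left(-3 + q\right)} = \frac{1}{-3 + 2 q}$)
$j = - \frac{1}{2370}$ ($j = \frac{1}{\left(-3 + 2 \left(-1\right)\right) 474} = \frac{1}{-3 - 2} \cdot \frac{1}{474} = \frac{1}{-5} \cdot \frac{1}{474} = \left(- \frac{1}{5}\right) \frac{1}{474} = - \frac{1}{2370} \approx -0.00042194$)
$j - 67 = - \frac{1}{2370} - 67 = - \frac{158791}{2370}$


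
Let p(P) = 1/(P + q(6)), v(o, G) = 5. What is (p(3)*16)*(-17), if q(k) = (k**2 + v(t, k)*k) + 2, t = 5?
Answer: -272/71 ≈ -3.8310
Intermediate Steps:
q(k) = 2 + k**2 + 5*k (q(k) = (k**2 + 5*k) + 2 = 2 + k**2 + 5*k)
p(P) = 1/(68 + P) (p(P) = 1/(P + (2 + 6**2 + 5*6)) = 1/(P + (2 + 36 + 30)) = 1/(P + 68) = 1/(68 + P))
(p(3)*16)*(-17) = (16/(68 + 3))*(-17) = (16/71)*(-17) = -272/71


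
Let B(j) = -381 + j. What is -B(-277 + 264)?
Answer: 394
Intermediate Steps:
-B(-277 + 264) = -(-381 + (-277 + 264)) = -(-381 - 13) = -1*(-394) = 394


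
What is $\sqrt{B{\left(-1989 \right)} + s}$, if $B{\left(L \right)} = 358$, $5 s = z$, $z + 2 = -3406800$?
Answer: $\frac{26 i \sqrt{25185}}{5} \approx 825.23 i$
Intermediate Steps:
$z = -3406802$ ($z = -2 - 3406800 = -3406802$)
$s = - \frac{3406802}{5}$ ($s = \frac{1}{5} \left(-3406802\right) = - \frac{3406802}{5} \approx -6.8136 \cdot 10^{5}$)
$\sqrt{B{\left(-1989 \right)} + s} = \sqrt{358 - \frac{3406802}{5}} = \sqrt{- \frac{3405012}{5}} = \frac{26 i \sqrt{25185}}{5}$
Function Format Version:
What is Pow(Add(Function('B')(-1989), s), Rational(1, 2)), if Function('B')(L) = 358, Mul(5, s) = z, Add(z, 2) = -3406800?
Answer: Mul(Rational(26, 5), I, Pow(25185, Rational(1, 2))) ≈ Mul(825.23, I)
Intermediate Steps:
z = -3406802 (z = Add(-2, -3406800) = -3406802)
s = Rational(-3406802, 5) (s = Mul(Rational(1, 5), -3406802) = Rational(-3406802, 5) ≈ -6.8136e+5)
Pow(Add(Function('B')(-1989), s), Rational(1, 2)) = Pow(Add(358, Rational(-3406802, 5)), Rational(1, 2)) = Pow(Rational(-3405012, 5), Rational(1, 2)) = Mul(Rational(26, 5), I, Pow(25185, Rational(1, 2)))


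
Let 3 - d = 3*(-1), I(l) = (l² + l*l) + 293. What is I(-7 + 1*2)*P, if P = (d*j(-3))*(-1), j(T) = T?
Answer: 6174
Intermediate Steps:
I(l) = 293 + 2*l² (I(l) = (l² + l²) + 293 = 2*l² + 293 = 293 + 2*l²)
d = 6 (d = 3 - 3*(-1) = 3 - 1*(-3) = 3 + 3 = 6)
P = 18 (P = (6*(-3))*(-1) = -18*(-1) = 18)
I(-7 + 1*2)*P = (293 + 2*(-7 + 1*2)²)*18 = (293 + 2*(-7 + 2)²)*18 = (293 + 2*(-5)²)*18 = (293 + 2*25)*18 = (293 + 50)*18 = 343*18 = 6174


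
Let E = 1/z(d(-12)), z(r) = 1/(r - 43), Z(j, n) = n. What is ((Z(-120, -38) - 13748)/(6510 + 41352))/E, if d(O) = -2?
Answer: 6893/1076895 ≈ 0.0064008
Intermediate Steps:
z(r) = 1/(-43 + r)
E = -45 (E = 1/(1/(-43 - 2)) = 1/(1/(-45)) = 1/(-1/45) = -45)
((Z(-120, -38) - 13748)/(6510 + 41352))/E = ((-38 - 13748)/(6510 + 41352))/(-45) = -13786/47862*(-1/45) = -13786*1/47862*(-1/45) = -6893/23931*(-1/45) = 6893/1076895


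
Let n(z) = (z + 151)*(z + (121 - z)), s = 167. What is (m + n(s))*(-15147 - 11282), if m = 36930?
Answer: -1992958032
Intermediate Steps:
n(z) = 18271 + 121*z (n(z) = (151 + z)*121 = 18271 + 121*z)
(m + n(s))*(-15147 - 11282) = (36930 + (18271 + 121*167))*(-15147 - 11282) = (36930 + (18271 + 20207))*(-26429) = (36930 + 38478)*(-26429) = 75408*(-26429) = -1992958032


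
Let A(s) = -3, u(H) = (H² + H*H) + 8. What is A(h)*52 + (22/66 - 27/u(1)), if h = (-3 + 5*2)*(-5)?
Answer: -4751/30 ≈ -158.37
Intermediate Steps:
h = -35 (h = (-3 + 10)*(-5) = 7*(-5) = -35)
u(H) = 8 + 2*H² (u(H) = (H² + H²) + 8 = 2*H² + 8 = 8 + 2*H²)
A(h)*52 + (22/66 - 27/u(1)) = -3*52 + (22/66 - 27/(8 + 2*1²)) = -156 + (22*(1/66) - 27/(8 + 2*1)) = -156 + (⅓ - 27/(8 + 2)) = -156 + (⅓ - 27/10) = -156 - 71/30 = -4751/30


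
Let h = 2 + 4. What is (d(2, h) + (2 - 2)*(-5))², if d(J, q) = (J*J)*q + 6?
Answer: 900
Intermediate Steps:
h = 6
d(J, q) = 6 + q*J² (d(J, q) = J²*q + 6 = q*J² + 6 = 6 + q*J²)
(d(2, h) + (2 - 2)*(-5))² = ((6 + 6*2²) + (2 - 2)*(-5))² = ((6 + 6*4) + 0*(-5))² = ((6 + 24) + 0)² = (30 + 0)² = 30² = 900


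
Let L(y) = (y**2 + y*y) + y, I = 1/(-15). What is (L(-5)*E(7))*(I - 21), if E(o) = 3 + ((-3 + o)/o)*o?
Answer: -6636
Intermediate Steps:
I = -1/15 ≈ -0.066667
L(y) = y + 2*y**2 (L(y) = (y**2 + y**2) + y = 2*y**2 + y = y + 2*y**2)
E(o) = o (E(o) = 3 + ((-3 + o)/o)*o = 3 + (-3 + o) = o)
(L(-5)*E(7))*(I - 21) = (-5*(1 + 2*(-5))*7)*(-1/15 - 21) = (-5*(1 - 10)*7)*(-316/15) = (-5*(-9)*7)*(-316/15) = (45*7)*(-316/15) = 315*(-316/15) = -6636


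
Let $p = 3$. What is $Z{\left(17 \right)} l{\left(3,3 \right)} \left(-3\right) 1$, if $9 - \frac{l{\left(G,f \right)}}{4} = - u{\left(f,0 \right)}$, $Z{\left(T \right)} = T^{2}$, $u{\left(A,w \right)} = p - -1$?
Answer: $-45084$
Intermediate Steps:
$u{\left(A,w \right)} = 4$ ($u{\left(A,w \right)} = 3 - -1 = 3 + 1 = 4$)
$l{\left(G,f \right)} = 52$ ($l{\left(G,f \right)} = 36 - 4 \left(\left(-1\right) 4\right) = 36 - -16 = 36 + 16 = 52$)
$Z{\left(17 \right)} l{\left(3,3 \right)} \left(-3\right) 1 = 17^{2} \cdot 52 \left(-3\right) 1 = 289 \left(\left(-156\right) 1\right) = 289 \left(-156\right) = -45084$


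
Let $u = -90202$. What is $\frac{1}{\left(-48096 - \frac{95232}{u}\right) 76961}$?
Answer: $- \frac{45101}{166938420086880} \approx -2.7017 \cdot 10^{-10}$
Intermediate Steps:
$\frac{1}{\left(-48096 - \frac{95232}{u}\right) 76961} = \frac{1}{\left(-48096 - \frac{95232}{-90202}\right) 76961} = \frac{1}{-48096 - - \frac{47616}{45101}} \cdot \frac{1}{76961} = \frac{1}{-48096 + \frac{47616}{45101}} \cdot \frac{1}{76961} = \frac{1}{- \frac{2169130080}{45101}} \cdot \frac{1}{76961} = \left(- \frac{45101}{2169130080}\right) \frac{1}{76961} = - \frac{45101}{166938420086880}$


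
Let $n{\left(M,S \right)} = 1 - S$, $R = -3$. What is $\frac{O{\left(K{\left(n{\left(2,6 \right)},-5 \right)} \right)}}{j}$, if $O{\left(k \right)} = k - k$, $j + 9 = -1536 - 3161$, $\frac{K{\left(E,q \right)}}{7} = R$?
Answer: $0$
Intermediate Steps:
$K{\left(E,q \right)} = -21$ ($K{\left(E,q \right)} = 7 \left(-3\right) = -21$)
$j = -4706$ ($j = -9 - 4697 = -4706$)
$O{\left(k \right)} = 0$
$\frac{O{\left(K{\left(n{\left(2,6 \right)},-5 \right)} \right)}}{j} = \frac{0}{-4706} = 0 \left(- \frac{1}{4706}\right) = 0$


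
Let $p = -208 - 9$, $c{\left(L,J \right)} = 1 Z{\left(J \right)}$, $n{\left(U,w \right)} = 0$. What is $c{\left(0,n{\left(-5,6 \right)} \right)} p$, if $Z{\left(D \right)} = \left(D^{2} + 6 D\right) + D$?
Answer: $0$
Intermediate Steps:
$Z{\left(D \right)} = D^{2} + 7 D$
$c{\left(L,J \right)} = J \left(7 + J\right)$ ($c{\left(L,J \right)} = 1 J \left(7 + J\right) = J \left(7 + J\right)$)
$p = -217$ ($p = -208 - 9 = -217$)
$c{\left(0,n{\left(-5,6 \right)} \right)} p = 0 \left(7 + 0\right) \left(-217\right) = 0 \cdot 7 \left(-217\right) = 0 \left(-217\right) = 0$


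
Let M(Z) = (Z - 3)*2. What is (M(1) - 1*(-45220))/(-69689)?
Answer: -45216/69689 ≈ -0.64883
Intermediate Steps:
M(Z) = -6 + 2*Z (M(Z) = (-3 + Z)*2 = -6 + 2*Z)
(M(1) - 1*(-45220))/(-69689) = ((-6 + 2*1) - 1*(-45220))/(-69689) = ((-6 + 2) + 45220)*(-1/69689) = (-4 + 45220)*(-1/69689) = 45216*(-1/69689) = -45216/69689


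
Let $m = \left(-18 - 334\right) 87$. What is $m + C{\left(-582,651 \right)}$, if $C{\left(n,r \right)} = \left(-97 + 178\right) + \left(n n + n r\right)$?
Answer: $-70701$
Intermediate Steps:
$C{\left(n,r \right)} = 81 + n^{2} + n r$ ($C{\left(n,r \right)} = 81 + \left(n^{2} + n r\right) = 81 + n^{2} + n r$)
$m = -30624$ ($m = \left(-352\right) 87 = -30624$)
$m + C{\left(-582,651 \right)} = -30624 + \left(81 + \left(-582\right)^{2} - 378882\right) = -30624 + \left(81 + 338724 - 378882\right) = -30624 - 40077 = -70701$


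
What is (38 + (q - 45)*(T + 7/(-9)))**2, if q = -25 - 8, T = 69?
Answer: 251222500/9 ≈ 2.7914e+7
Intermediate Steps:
q = -33
(38 + (q - 45)*(T + 7/(-9)))**2 = (38 + (-33 - 45)*(69 + 7/(-9)))**2 = (38 - 78*(69 + 7*(-1/9)))**2 = (38 - 78*(69 - 7/9))**2 = (38 - 78*614/9)**2 = (38 - 15964/3)**2 = (-15850/3)**2 = 251222500/9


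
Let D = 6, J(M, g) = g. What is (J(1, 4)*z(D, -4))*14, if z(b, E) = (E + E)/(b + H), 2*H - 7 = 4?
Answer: -896/23 ≈ -38.957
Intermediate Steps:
H = 11/2 (H = 7/2 + (½)*4 = 7/2 + 2 = 11/2 ≈ 5.5000)
z(b, E) = 2*E/(11/2 + b) (z(b, E) = (E + E)/(b + 11/2) = (2*E)/(11/2 + b) = 2*E/(11/2 + b))
(J(1, 4)*z(D, -4))*14 = (4*(4*(-4)/(11 + 2*6)))*14 = (4*(4*(-4)/(11 + 12)))*14 = (4*(4*(-4)/23))*14 = (4*(4*(-4)*(1/23)))*14 = (4*(-16/23))*14 = -64/23*14 = -896/23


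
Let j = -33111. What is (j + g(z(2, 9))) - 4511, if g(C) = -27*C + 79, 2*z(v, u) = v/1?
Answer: -37570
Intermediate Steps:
z(v, u) = v/2 (z(v, u) = (v/1)/2 = (v*1)/2 = v/2)
g(C) = 79 - 27*C
(j + g(z(2, 9))) - 4511 = (-33111 + (79 - 27*2/2)) - 4511 = (-33111 + (79 - 27*1)) - 4511 = (-33111 + (79 - 27)) - 4511 = (-33111 + 52) - 4511 = -33059 - 4511 = -37570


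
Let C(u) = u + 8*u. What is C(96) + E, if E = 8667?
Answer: 9531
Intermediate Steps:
C(u) = 9*u
C(96) + E = 9*96 + 8667 = 864 + 8667 = 9531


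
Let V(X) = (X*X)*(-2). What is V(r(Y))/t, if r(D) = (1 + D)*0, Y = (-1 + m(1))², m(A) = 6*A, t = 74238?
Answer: 0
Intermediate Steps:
Y = 25 (Y = (-1 + 6*1)² = (-1 + 6)² = 5² = 25)
r(D) = 0
V(X) = -2*X² (V(X) = X²*(-2) = -2*X²)
V(r(Y))/t = -2*0²/74238 = -2*0*(1/74238) = 0*(1/74238) = 0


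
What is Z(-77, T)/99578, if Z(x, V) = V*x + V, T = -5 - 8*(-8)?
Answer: -2242/49789 ≈ -0.045030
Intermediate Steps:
T = 59 (T = -5 + 64 = 59)
Z(x, V) = V + V*x
Z(-77, T)/99578 = (59*(1 - 77))/99578 = (59*(-76))*(1/99578) = -4484*1/99578 = -2242/49789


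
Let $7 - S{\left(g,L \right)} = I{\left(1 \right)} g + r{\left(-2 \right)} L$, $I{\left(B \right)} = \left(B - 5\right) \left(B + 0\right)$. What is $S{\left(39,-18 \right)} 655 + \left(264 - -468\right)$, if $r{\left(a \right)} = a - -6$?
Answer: $154657$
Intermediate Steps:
$I{\left(B \right)} = B \left(-5 + B\right)$ ($I{\left(B \right)} = \left(-5 + B\right) B = B \left(-5 + B\right)$)
$r{\left(a \right)} = 6 + a$ ($r{\left(a \right)} = a + 6 = 6 + a$)
$S{\left(g,L \right)} = 7 - 4 L + 4 g$ ($S{\left(g,L \right)} = 7 - \left(1 \left(-5 + 1\right) g + \left(6 - 2\right) L\right) = 7 - \left(1 \left(-4\right) g + 4 L\right) = 7 - \left(- 4 g + 4 L\right) = 7 - 4 L + 4 g$)
$S{\left(39,-18 \right)} 655 + \left(264 - -468\right) = \left(7 - -72 + 4 \cdot 39\right) 655 + \left(264 - -468\right) = \left(7 + 72 + 156\right) 655 + \left(264 + 468\right) = 235 \cdot 655 + 732 = 153925 + 732 = 154657$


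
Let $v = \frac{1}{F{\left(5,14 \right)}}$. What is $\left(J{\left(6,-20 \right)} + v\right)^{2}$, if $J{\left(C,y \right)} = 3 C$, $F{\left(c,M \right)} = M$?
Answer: $\frac{64009}{196} \approx 326.58$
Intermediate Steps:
$v = \frac{1}{14} \approx 0.071429$
$\left(J{\left(6,-20 \right)} + v\right)^{2} = \left(3 \cdot 6 + \frac{1}{14}\right)^{2} = \left(18 + \frac{1}{14}\right)^{2} = \left(\frac{253}{14}\right)^{2} = \frac{64009}{196}$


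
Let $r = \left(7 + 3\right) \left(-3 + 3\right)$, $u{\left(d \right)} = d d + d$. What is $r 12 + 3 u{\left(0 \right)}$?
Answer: $0$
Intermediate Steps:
$u{\left(d \right)} = d + d^{2}$ ($u{\left(d \right)} = d^{2} + d = d + d^{2}$)
$r = 0$ ($r = 10 \cdot 0 = 0$)
$r 12 + 3 u{\left(0 \right)} = 0 \cdot 12 + 3 \cdot 0 \left(1 + 0\right) = 0 + 3 \cdot 0 \cdot 1 = 0 + 3 \cdot 0 = 0 + 0 = 0$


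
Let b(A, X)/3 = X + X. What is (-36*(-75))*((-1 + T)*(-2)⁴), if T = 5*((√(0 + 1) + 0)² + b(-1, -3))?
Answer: -3715200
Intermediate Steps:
b(A, X) = 6*X (b(A, X) = 3*(X + X) = 3*(2*X) = 6*X)
T = -85 (T = 5*((√(0 + 1) + 0)² + 6*(-3)) = 5*((√1 + 0)² - 18) = 5*((1 + 0)² - 18) = 5*(1² - 18) = 5*(1 - 18) = 5*(-17) = -85)
(-36*(-75))*((-1 + T)*(-2)⁴) = (-36*(-75))*((-1 - 85)*(-2)⁴) = 2700*(-86*16) = 2700*(-1376) = -3715200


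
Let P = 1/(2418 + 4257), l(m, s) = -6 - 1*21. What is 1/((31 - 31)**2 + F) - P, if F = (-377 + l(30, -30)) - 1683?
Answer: -8762/13930725 ≈ -0.00062897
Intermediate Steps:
l(m, s) = -27 (l(m, s) = -6 - 21 = -27)
F = -2087 (F = (-377 - 27) - 1683 = -404 - 1683 = -2087)
P = 1/6675 ≈ 0.00014981
1/((31 - 31)**2 + F) - P = 1/((31 - 31)**2 - 2087) - 1*1/6675 = 1/(0**2 - 2087) - 1/6675 = 1/(0 - 2087) - 1/6675 = 1/(-2087) - 1/6675 = -1/2087 - 1/6675 = -8762/13930725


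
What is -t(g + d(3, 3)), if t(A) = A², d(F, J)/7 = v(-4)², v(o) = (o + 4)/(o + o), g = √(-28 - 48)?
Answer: 76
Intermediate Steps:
g = 2*I*√19 (g = √(-76) = 2*I*√19 ≈ 8.7178*I)
v(o) = (4 + o)/(2*o) (v(o) = (4 + o)/((2*o)) = (4 + o)*(1/(2*o)) = (4 + o)/(2*o))
d(F, J) = 0 (d(F, J) = 7*((½)*(4 - 4)/(-4))² = 7*((½)*(-¼)*0)² = 7*0² = 7*0 = 0)
-t(g + d(3, 3)) = -(2*I*√19 + 0)² = -(2*I*√19)² = -1*(-76) = 76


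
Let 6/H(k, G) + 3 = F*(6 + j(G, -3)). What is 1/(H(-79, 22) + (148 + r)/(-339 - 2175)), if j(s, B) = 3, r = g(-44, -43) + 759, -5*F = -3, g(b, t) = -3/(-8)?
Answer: 20112/43021 ≈ 0.46749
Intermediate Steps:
g(b, t) = 3/8 (g(b, t) = -3*(-⅛) = 3/8)
F = ⅗ (F = -⅕*(-3) = ⅗ ≈ 0.60000)
r = 6075/8 (r = 3/8 + 759 = 6075/8 ≈ 759.38)
H(k, G) = 5/2 (H(k, G) = 6/(-3 + 3*(6 + 3)/5) = 6/(-3 + (⅗)*9) = 6/(-3 + 27/5) = 6/(12/5) = 6*(5/12) = 5/2)
1/(H(-79, 22) + (148 + r)/(-339 - 2175)) = 1/(5/2 + (148 + 6075/8)/(-339 - 2175)) = 1/(5/2 + (7259/8)/(-2514)) = 1/(5/2 + (7259/8)*(-1/2514)) = 1/(5/2 - 7259/20112) = 1/(43021/20112) = 20112/43021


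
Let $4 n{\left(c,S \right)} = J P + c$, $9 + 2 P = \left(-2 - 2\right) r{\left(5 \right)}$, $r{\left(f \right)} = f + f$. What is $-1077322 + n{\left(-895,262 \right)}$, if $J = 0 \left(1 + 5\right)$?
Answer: $- \frac{4310183}{4} \approx -1.0775 \cdot 10^{6}$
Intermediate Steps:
$r{\left(f \right)} = 2 f$
$P = - \frac{49}{2}$ ($P = - \frac{9}{2} + \frac{\left(-2 - 2\right) 2 \cdot 5}{2} = - \frac{9}{2} + \frac{\left(-4\right) 10}{2} = - \frac{9}{2} + \frac{1}{2} \left(-40\right) = - \frac{9}{2} - 20 = - \frac{49}{2} \approx -24.5$)
$J = 0$ ($J = 0 \cdot 6 = 0$)
$n{\left(c,S \right)} = \frac{c}{4}$ ($n{\left(c,S \right)} = \frac{0 \left(- \frac{49}{2}\right) + c}{4} = \frac{0 + c}{4} = \frac{c}{4}$)
$-1077322 + n{\left(-895,262 \right)} = -1077322 + \frac{1}{4} \left(-895\right) = -1077322 - \frac{895}{4} = - \frac{4310183}{4}$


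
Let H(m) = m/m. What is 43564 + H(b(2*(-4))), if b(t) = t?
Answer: 43565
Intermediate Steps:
H(m) = 1
43564 + H(b(2*(-4))) = 43564 + 1 = 43565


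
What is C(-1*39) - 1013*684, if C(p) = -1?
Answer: -692893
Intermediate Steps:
C(-1*39) - 1013*684 = -1 - 1013*684 = -1 - 692892 = -692893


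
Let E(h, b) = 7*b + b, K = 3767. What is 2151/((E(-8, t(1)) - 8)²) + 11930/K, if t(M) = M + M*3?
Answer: 1663833/241088 ≈ 6.9014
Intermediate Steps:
t(M) = 4*M (t(M) = M + 3*M = 4*M)
E(h, b) = 8*b
2151/((E(-8, t(1)) - 8)²) + 11930/K = 2151/((8*(4*1) - 8)²) + 11930/3767 = 2151/((8*4 - 8)²) + 11930*(1/3767) = 2151/((32 - 8)²) + 11930/3767 = 2151/(24²) + 11930/3767 = 2151/576 + 11930/3767 = 2151*(1/576) + 11930/3767 = 239/64 + 11930/3767 = 1663833/241088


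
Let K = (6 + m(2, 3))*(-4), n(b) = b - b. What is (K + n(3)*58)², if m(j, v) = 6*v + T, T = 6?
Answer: 14400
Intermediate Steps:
n(b) = 0
m(j, v) = 6 + 6*v (m(j, v) = 6*v + 6 = 6 + 6*v)
K = -120 (K = (6 + (6 + 6*3))*(-4) = (6 + (6 + 18))*(-4) = (6 + 24)*(-4) = 30*(-4) = -120)
(K + n(3)*58)² = (-120 + 0*58)² = (-120 + 0)² = (-120)² = 14400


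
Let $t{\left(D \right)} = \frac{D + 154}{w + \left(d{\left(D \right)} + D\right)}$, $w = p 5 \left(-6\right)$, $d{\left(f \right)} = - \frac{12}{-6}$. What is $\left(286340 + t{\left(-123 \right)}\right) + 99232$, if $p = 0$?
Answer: $\frac{46654181}{121} \approx 3.8557 \cdot 10^{5}$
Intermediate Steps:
$d{\left(f \right)} = 2$ ($d{\left(f \right)} = \left(-12\right) \left(- \frac{1}{6}\right) = 2$)
$w = 0$ ($w = 0 \cdot 5 \left(-6\right) = 0 \left(-6\right) = 0$)
$t{\left(D \right)} = \frac{154 + D}{2 + D}$ ($t{\left(D \right)} = \frac{D + 154}{0 + \left(2 + D\right)} = \frac{154 + D}{2 + D}$)
$\left(286340 + t{\left(-123 \right)}\right) + 99232 = \left(286340 + \frac{154 - 123}{2 - 123}\right) + 99232 = \left(286340 + \frac{1}{-121} \cdot 31\right) + 99232 = \left(286340 - \frac{31}{121}\right) + 99232 = \frac{34647109}{121} + 99232 = \frac{46654181}{121}$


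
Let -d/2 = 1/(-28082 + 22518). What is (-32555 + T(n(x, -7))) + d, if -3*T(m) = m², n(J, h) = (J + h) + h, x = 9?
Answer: -271773577/8346 ≈ -32563.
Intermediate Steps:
d = 1/2782 (d = -2/(-28082 + 22518) = -2/(-5564) = -2*(-1/5564) = 1/2782 ≈ 0.00035945)
n(J, h) = J + 2*h
T(m) = -m²/3
(-32555 + T(n(x, -7))) + d = (-32555 - (9 + 2*(-7))²/3) + 1/2782 = (-32555 - (9 - 14)²/3) + 1/2782 = (-32555 - ⅓*(-5)²) + 1/2782 = (-32555 - ⅓*25) + 1/2782 = (-32555 - 25/3) + 1/2782 = -97690/3 + 1/2782 = -271773577/8346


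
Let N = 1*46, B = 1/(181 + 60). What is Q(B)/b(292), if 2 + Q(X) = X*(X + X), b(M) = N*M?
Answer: -14520/97517999 ≈ -0.00014890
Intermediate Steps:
B = 1/241 ≈ 0.0041494
N = 46
b(M) = 46*M
Q(X) = -2 + 2*X**2 (Q(X) = -2 + X*(X + X) = -2 + X*(2*X) = -2 + 2*X**2)
Q(B)/b(292) = (-2 + 2*(1/241)**2)/((46*292)) = (-2 + 2*(1/58081))/13432 = (-2 + 2/58081)*(1/13432) = -116160/58081*1/13432 = -14520/97517999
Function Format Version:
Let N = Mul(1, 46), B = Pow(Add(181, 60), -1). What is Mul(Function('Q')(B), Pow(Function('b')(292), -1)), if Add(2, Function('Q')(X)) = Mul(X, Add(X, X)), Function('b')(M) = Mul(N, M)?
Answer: Rational(-14520, 97517999) ≈ -0.00014890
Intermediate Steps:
B = Rational(1, 241) (B = Pow(241, -1) = Rational(1, 241) ≈ 0.0041494)
N = 46
Function('b')(M) = Mul(46, M)
Function('Q')(X) = Add(-2, Mul(2, Pow(X, 2))) (Function('Q')(X) = Add(-2, Mul(X, Add(X, X))) = Add(-2, Mul(X, Mul(2, X))) = Add(-2, Mul(2, Pow(X, 2))))
Mul(Function('Q')(B), Pow(Function('b')(292), -1)) = Mul(Add(-2, Mul(2, Pow(Rational(1, 241), 2))), Pow(Mul(46, 292), -1)) = Mul(Add(-2, Mul(2, Rational(1, 58081))), Pow(13432, -1)) = Mul(Add(-2, Rational(2, 58081)), Rational(1, 13432)) = Mul(Rational(-116160, 58081), Rational(1, 13432)) = Rational(-14520, 97517999)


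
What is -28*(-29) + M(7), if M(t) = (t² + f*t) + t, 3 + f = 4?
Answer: 875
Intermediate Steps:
f = 1 (f = -3 + 4 = 1)
M(t) = t² + 2*t (M(t) = (t² + 1*t) + t = (t² + t) + t = (t + t²) + t = t² + 2*t)
-28*(-29) + M(7) = -28*(-29) + 7*(2 + 7) = 812 + 7*9 = 812 + 63 = 875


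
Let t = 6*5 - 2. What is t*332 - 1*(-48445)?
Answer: 57741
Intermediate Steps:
t = 28 (t = 30 - 2 = 28)
t*332 - 1*(-48445) = 28*332 - 1*(-48445) = 9296 + 48445 = 57741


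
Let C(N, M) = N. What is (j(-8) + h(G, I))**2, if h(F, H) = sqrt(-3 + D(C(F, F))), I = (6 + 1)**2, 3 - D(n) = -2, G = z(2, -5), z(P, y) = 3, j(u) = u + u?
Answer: (16 - sqrt(2))**2 ≈ 212.75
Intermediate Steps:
j(u) = 2*u
G = 3
D(n) = 5 (D(n) = 3 - 1*(-2) = 3 + 2 = 5)
I = 49 (I = 7**2 = 49)
h(F, H) = sqrt(2) (h(F, H) = sqrt(-3 + 5) = sqrt(2))
(j(-8) + h(G, I))**2 = (2*(-8) + sqrt(2))**2 = (-16 + sqrt(2))**2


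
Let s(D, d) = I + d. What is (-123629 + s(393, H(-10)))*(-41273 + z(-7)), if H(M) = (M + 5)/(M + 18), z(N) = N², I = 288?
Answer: 5084635149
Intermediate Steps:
H(M) = (5 + M)/(18 + M)
s(D, d) = 288 + d
(-123629 + s(393, H(-10)))*(-41273 + z(-7)) = (-123629 + (288 + (5 - 10)/(18 - 10)))*(-41273 + (-7)²) = (-123629 + (288 - 5/8))*(-41273 + 49) = (-123629 + (288 + (⅛)*(-5)))*(-41224) = (-123629 + (288 - 5/8))*(-41224) = (-123629 + 2299/8)*(-41224) = -986733/8*(-41224) = 5084635149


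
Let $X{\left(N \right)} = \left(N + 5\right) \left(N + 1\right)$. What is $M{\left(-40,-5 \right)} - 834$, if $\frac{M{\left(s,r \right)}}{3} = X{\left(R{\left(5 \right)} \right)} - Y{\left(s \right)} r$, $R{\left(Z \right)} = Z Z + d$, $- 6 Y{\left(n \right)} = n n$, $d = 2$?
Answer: $-2146$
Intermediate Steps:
$Y{\left(n \right)} = - \frac{n^{2}}{6}$ ($Y{\left(n \right)} = - \frac{n n}{6} = - \frac{n^{2}}{6}$)
$R{\left(Z \right)} = 2 + Z^{2}$ ($R{\left(Z \right)} = Z Z + 2 = Z^{2} + 2 = 2 + Z^{2}$)
$X{\left(N \right)} = \left(1 + N\right) \left(5 + N\right)$ ($X{\left(N \right)} = \left(5 + N\right) \left(1 + N\right) = \left(1 + N\right) \left(5 + N\right)$)
$M{\left(s,r \right)} = 2688 + \frac{r s^{2}}{2}$ ($M{\left(s,r \right)} = 3 \left(\left(5 + \left(2 + 5^{2}\right)^{2} + 6 \left(2 + 5^{2}\right)\right) - - \frac{s^{2}}{6} r\right) = 3 \left(\left(5 + \left(2 + 25\right)^{2} + 6 \left(2 + 25\right)\right) - - \frac{r s^{2}}{6}\right) = 3 \left(\left(5 + 27^{2} + 6 \cdot 27\right) + \frac{r s^{2}}{6}\right) = 3 \left(\left(5 + 729 + 162\right) + \frac{r s^{2}}{6}\right) = 3 \left(896 + \frac{r s^{2}}{6}\right) = 2688 + \frac{r s^{2}}{2}$)
$M{\left(-40,-5 \right)} - 834 = \left(2688 + \frac{1}{2} \left(-5\right) \left(-40\right)^{2}\right) - 834 = \left(2688 + \frac{1}{2} \left(-5\right) 1600\right) - 834 = \left(2688 - 4000\right) - 834 = -1312 - 834 = -2146$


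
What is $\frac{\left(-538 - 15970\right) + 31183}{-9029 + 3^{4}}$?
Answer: $- \frac{14675}{8948} \approx -1.64$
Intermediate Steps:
$\frac{\left(-538 - 15970\right) + 31183}{-9029 + 3^{4}} = \frac{-16508 + 31183}{-9029 + 81} = \frac{14675}{-8948} = 14675 \left(- \frac{1}{8948}\right) = - \frac{14675}{8948}$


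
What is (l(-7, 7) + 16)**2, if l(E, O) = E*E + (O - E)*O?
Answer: 26569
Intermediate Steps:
l(E, O) = E**2 + O*(O - E)
(l(-7, 7) + 16)**2 = (((-7)**2 + 7**2 - 1*(-7)*7) + 16)**2 = ((49 + 49 + 49) + 16)**2 = (147 + 16)**2 = 163**2 = 26569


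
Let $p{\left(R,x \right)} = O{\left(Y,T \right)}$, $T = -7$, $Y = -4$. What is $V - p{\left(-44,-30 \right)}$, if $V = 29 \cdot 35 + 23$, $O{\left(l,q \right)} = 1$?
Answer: $1037$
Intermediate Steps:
$p{\left(R,x \right)} = 1$
$V = 1038$ ($V = 1015 + 23 = 1038$)
$V - p{\left(-44,-30 \right)} = 1038 - 1 = 1037$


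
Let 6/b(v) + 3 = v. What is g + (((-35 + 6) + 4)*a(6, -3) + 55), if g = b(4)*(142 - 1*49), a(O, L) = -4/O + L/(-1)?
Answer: 1664/3 ≈ 554.67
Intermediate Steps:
b(v) = 6/(-3 + v)
a(O, L) = -L - 4/O (a(O, L) = -4/O + L*(-1) = -4/O - L = -L - 4/O)
g = 558 (g = (6/(-3 + 4))*(142 - 1*49) = (6/1)*(142 - 49) = (6*1)*93 = 6*93 = 558)
g + (((-35 + 6) + 4)*a(6, -3) + 55) = 558 + (((-35 + 6) + 4)*(-1*(-3) - 4/6) + 55) = 558 + ((-29 + 4)*(3 - 4*⅙) + 55) = 558 + (-25*(3 - ⅔) + 55) = 558 + (-25*7/3 + 55) = 558 + (-175/3 + 55) = 558 - 10/3 = 1664/3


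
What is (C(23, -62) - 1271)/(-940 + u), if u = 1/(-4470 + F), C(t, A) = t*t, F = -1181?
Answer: 4193042/5311941 ≈ 0.78936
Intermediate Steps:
C(t, A) = t²
u = -1/5651 (u = 1/(-4470 - 1181) = 1/(-5651) = -1/5651 ≈ -0.00017696)
(C(23, -62) - 1271)/(-940 + u) = (23² - 1271)/(-940 - 1/5651) = (529 - 1271)/(-5311941/5651) = -742*(-5651/5311941) = 4193042/5311941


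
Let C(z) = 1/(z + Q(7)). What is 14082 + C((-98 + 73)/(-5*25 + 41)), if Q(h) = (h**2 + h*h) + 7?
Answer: 124555374/8845 ≈ 14082.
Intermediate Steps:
Q(h) = 7 + 2*h**2 (Q(h) = (h**2 + h**2) + 7 = 2*h**2 + 7 = 7 + 2*h**2)
C(z) = 1/(105 + z) (C(z) = 1/(z + (7 + 2*7**2)) = 1/(z + (7 + 2*49)) = 1/(z + (7 + 98)) = 1/(z + 105) = 1/(105 + z))
14082 + C((-98 + 73)/(-5*25 + 41)) = 14082 + 1/(105 + (-98 + 73)/(-5*25 + 41)) = 14082 + 1/(105 - 25/(-125 + 41)) = 14082 + 1/(105 - 25/(-84)) = 14082 + 1/(105 - 25*(-1/84)) = 14082 + 1/(105 + 25/84) = 14082 + 1/(8845/84) = 14082 + 84/8845 = 124555374/8845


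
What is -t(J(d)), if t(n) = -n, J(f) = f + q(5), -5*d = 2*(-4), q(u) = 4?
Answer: 28/5 ≈ 5.6000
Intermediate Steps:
d = 8/5 (d = -2*(-4)/5 = -1/5*(-8) = 8/5 ≈ 1.6000)
J(f) = 4 + f (J(f) = f + 4 = 4 + f)
-t(J(d)) = -(-1)*(4 + 8/5) = -(-1)*28/5 = -1*(-28/5) = 28/5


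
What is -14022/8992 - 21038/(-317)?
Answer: 92364361/1425232 ≈ 64.807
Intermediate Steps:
-14022/8992 - 21038/(-317) = -14022*1/8992 - 21038*(-1/317) = -7011/4496 + 21038/317 = 92364361/1425232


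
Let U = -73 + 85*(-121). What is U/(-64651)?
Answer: 10358/64651 ≈ 0.16021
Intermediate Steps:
U = -10358 (U = -73 - 10285 = -10358)
U/(-64651) = -10358/(-64651) = -10358*(-1/64651) = 10358/64651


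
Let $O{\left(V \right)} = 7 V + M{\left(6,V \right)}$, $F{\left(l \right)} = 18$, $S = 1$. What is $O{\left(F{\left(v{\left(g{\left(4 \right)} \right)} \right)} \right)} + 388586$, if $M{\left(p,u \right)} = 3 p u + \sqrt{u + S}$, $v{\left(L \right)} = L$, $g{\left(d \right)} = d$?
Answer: $389036 + \sqrt{19} \approx 3.8904 \cdot 10^{5}$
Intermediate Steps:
$M{\left(p,u \right)} = \sqrt{1 + u} + 3 p u$ ($M{\left(p,u \right)} = 3 p u + \sqrt{u + 1} = 3 p u + \sqrt{1 + u} = \sqrt{1 + u} + 3 p u$)
$O{\left(V \right)} = \sqrt{1 + V} + 25 V$ ($O{\left(V \right)} = 7 V + \left(\sqrt{1 + V} + 3 \cdot 6 V\right) = 7 V + \left(\sqrt{1 + V} + 18 V\right) = \sqrt{1 + V} + 25 V$)
$O{\left(F{\left(v{\left(g{\left(4 \right)} \right)} \right)} \right)} + 388586 = \left(\sqrt{1 + 18} + 25 \cdot 18\right) + 388586 = \left(\sqrt{19} + 450\right) + 388586 = \left(450 + \sqrt{19}\right) + 388586 = 389036 + \sqrt{19}$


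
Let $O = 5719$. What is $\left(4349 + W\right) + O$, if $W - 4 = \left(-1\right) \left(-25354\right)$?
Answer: $35426$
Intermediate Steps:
$W = 25358$ ($W = 4 - -25354 = 4 + 25354 = 25358$)
$\left(4349 + W\right) + O = \left(4349 + 25358\right) + 5719 = 29707 + 5719 = 35426$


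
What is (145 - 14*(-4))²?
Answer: 40401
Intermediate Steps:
(145 - 14*(-4))² = (145 + 56)² = 201² = 40401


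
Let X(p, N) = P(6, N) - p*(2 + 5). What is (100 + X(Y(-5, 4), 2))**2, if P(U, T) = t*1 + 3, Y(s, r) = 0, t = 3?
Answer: 11236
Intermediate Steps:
P(U, T) = 6 (P(U, T) = 3*1 + 3 = 3 + 3 = 6)
X(p, N) = 6 - 7*p (X(p, N) = 6 - p*(2 + 5) = 6 - p*7 = 6 - 7*p)
(100 + X(Y(-5, 4), 2))**2 = (100 + (6 - 7*0))**2 = (100 + (6 + 0))**2 = (100 + 6)**2 = 106**2 = 11236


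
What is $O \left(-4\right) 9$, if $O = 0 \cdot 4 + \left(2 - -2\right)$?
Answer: $-144$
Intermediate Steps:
$O = 4$ ($O = 0 + \left(2 + 2\right) = 0 + 4 = 4$)
$O \left(-4\right) 9 = 4 \left(-4\right) 9 = \left(-16\right) 9 = -144$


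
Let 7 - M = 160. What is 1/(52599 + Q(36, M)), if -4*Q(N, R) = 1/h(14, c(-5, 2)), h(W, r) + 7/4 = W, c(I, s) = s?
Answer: 49/2577350 ≈ 1.9012e-5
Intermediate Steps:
M = -153 (M = 7 - 1*160 = 7 - 160 = -153)
h(W, r) = -7/4 + W
Q(N, R) = -1/49 (Q(N, R) = -1/(4*(-7/4 + 14)) = -1/(4*49/4) = -¼*4/49 = -1/49)
1/(52599 + Q(36, M)) = 1/(52599 - 1/49) = 1/(2577350/49) = 49/2577350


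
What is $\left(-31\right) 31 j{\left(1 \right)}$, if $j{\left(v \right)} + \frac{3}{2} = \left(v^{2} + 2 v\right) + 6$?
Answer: $- \frac{14415}{2} \approx -7207.5$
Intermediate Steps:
$j{\left(v \right)} = \frac{9}{2} + v^{2} + 2 v$ ($j{\left(v \right)} = - \frac{3}{2} + \left(\left(v^{2} + 2 v\right) + 6\right) = - \frac{3}{2} + \left(6 + v^{2} + 2 v\right) = \frac{9}{2} + v^{2} + 2 v$)
$\left(-31\right) 31 j{\left(1 \right)} = \left(-31\right) 31 \left(\frac{9}{2} + 1^{2} + 2 \cdot 1\right) = - 961 \left(\frac{9}{2} + 1 + 2\right) = \left(-961\right) \frac{15}{2} = - \frac{14415}{2}$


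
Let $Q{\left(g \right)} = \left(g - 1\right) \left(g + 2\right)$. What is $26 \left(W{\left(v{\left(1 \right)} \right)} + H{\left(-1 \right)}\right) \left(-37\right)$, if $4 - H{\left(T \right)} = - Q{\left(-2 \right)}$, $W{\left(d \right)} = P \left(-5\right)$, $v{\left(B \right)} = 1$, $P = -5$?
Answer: $-27898$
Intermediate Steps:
$Q{\left(g \right)} = \left(-1 + g\right) \left(2 + g\right)$
$W{\left(d \right)} = 25$ ($W{\left(d \right)} = \left(-5\right) \left(-5\right) = 25$)
$H{\left(T \right)} = 4$ ($H{\left(T \right)} = 4 - - (-2 - 2 + \left(-2\right)^{2}) = 4 - - (-2 - 2 + 4) = 4 - \left(-1\right) 0 = 4 - 0 = 4 + 0 = 4$)
$26 \left(W{\left(v{\left(1 \right)} \right)} + H{\left(-1 \right)}\right) \left(-37\right) = 26 \left(25 + 4\right) \left(-37\right) = 26 \cdot 29 \left(-37\right) = 754 \left(-37\right) = -27898$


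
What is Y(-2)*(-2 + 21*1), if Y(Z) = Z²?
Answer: 76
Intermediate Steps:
Y(-2)*(-2 + 21*1) = (-2)²*(-2 + 21*1) = 4*(-2 + 21) = 4*19 = 76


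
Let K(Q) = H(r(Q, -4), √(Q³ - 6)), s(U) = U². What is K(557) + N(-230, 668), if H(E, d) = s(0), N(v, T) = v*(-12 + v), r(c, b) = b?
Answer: 55660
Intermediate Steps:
H(E, d) = 0 (H(E, d) = 0² = 0)
K(Q) = 0
K(557) + N(-230, 668) = 0 - 230*(-12 - 230) = 0 - 230*(-242) = 0 + 55660 = 55660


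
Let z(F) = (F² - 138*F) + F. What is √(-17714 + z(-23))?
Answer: I*√14034 ≈ 118.47*I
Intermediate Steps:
z(F) = F² - 137*F
√(-17714 + z(-23)) = √(-17714 - 23*(-137 - 23)) = √(-17714 - 23*(-160)) = √(-17714 + 3680) = √(-14034) = I*√14034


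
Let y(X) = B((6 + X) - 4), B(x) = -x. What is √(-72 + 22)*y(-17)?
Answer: 75*I*√2 ≈ 106.07*I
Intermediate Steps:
y(X) = -2 - X (y(X) = -((6 + X) - 4) = -(2 + X) = -2 - X)
√(-72 + 22)*y(-17) = √(-72 + 22)*(-2 - 1*(-17)) = √(-50)*(-2 + 17) = (5*I*√2)*15 = 75*I*√2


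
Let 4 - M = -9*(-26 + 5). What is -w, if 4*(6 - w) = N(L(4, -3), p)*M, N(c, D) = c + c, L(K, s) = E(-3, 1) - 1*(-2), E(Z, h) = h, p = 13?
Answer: -567/2 ≈ -283.50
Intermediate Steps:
L(K, s) = 3 (L(K, s) = 1 - 1*(-2) = 1 + 2 = 3)
M = -185 (M = 4 - (-9)*(-26 + 5) = 4 - (-9)*(-21) = 4 - 1*189 = 4 - 189 = -185)
N(c, D) = 2*c
w = 567/2 (w = 6 - 2*3*(-185)/4 = 6 - 3*(-185)/2 = 6 - ¼*(-1110) = 6 + 555/2 = 567/2 ≈ 283.50)
-w = -1*567/2 = -567/2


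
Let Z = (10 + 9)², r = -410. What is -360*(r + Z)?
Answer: 17640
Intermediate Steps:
Z = 361 (Z = 19² = 361)
-360*(r + Z) = -360*(-410 + 361) = -360*(-49) = 17640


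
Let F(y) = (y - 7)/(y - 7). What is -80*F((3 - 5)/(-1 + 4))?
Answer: -80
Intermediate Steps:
F(y) = 1 (F(y) = (-7 + y)/(-7 + y) = 1)
-80*F((3 - 5)/(-1 + 4)) = -80*1 = -80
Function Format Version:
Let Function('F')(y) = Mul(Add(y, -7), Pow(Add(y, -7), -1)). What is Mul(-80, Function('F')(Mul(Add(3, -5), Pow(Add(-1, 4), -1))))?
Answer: -80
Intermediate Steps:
Function('F')(y) = 1 (Function('F')(y) = Mul(Add(-7, y), Pow(Add(-7, y), -1)) = 1)
Mul(-80, Function('F')(Mul(Add(3, -5), Pow(Add(-1, 4), -1)))) = Mul(-80, 1) = -80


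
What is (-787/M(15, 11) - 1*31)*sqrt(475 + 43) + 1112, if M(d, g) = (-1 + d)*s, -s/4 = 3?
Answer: 1112 - 4421*sqrt(518)/168 ≈ 513.07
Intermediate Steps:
s = -12 (s = -4*3 = -12)
M(d, g) = 12 - 12*d (M(d, g) = (-1 + d)*(-12) = 12 - 12*d)
(-787/M(15, 11) - 1*31)*sqrt(475 + 43) + 1112 = (-787/(12 - 12*15) - 1*31)*sqrt(475 + 43) + 1112 = (-787/(12 - 180) - 31)*sqrt(518) + 1112 = (-787/(-168) - 31)*sqrt(518) + 1112 = (-787*(-1/168) - 31)*sqrt(518) + 1112 = (787/168 - 31)*sqrt(518) + 1112 = -4421*sqrt(518)/168 + 1112 = 1112 - 4421*sqrt(518)/168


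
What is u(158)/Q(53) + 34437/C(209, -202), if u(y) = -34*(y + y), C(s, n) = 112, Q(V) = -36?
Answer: 610765/1008 ≈ 605.92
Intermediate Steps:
u(y) = -68*y
u(158)/Q(53) + 34437/C(209, -202) = -68*158/(-36) + 34437/112 = -10744*(-1/36) + 34437*(1/112) = 2686/9 + 34437/112 = 610765/1008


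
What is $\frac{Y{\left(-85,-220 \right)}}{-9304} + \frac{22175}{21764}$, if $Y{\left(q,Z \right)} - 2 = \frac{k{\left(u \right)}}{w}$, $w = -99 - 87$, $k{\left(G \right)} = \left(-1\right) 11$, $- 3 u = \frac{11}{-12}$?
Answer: $\frac{9591619397}{9415889904} \approx 1.0187$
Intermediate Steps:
$u = \frac{11}{36}$ ($u = - \frac{11 \frac{1}{-12}}{3} = - \frac{11 \left(- \frac{1}{12}\right)}{3} = \left(- \frac{1}{3}\right) \left(- \frac{11}{12}\right) = \frac{11}{36} \approx 0.30556$)
$k{\left(G \right)} = -11$
$w = -186$
$Y{\left(q,Z \right)} = \frac{383}{186}$ ($Y{\left(q,Z \right)} = 2 - \frac{11}{-186} = 2 - - \frac{11}{186} = 2 + \frac{11}{186} = \frac{383}{186}$)
$\frac{Y{\left(-85,-220 \right)}}{-9304} + \frac{22175}{21764} = \frac{383}{186 \left(-9304\right)} + \frac{22175}{21764} = \frac{383}{186} \left(- \frac{1}{9304}\right) + 22175 \cdot \frac{1}{21764} = - \frac{383}{1730544} + \frac{22175}{21764} = \frac{9591619397}{9415889904}$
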